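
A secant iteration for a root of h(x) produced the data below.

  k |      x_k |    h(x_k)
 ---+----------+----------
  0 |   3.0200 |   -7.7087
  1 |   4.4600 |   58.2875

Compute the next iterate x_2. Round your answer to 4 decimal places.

x_2 = 4.4600 − 58.2875·(4.4600 − 3.0200) / (58.2875 − (-7.7087))
   = 4.4600 − (83.934000)/(65.996200) = 3.188200

3.1882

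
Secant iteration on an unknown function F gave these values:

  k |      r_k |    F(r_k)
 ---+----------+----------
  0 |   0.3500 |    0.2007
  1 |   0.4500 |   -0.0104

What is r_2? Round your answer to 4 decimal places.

r_2 = 0.4500 − (-0.0104)·(0.4500 − 0.3500) / (-0.0104 − 0.2007)
   = 0.4500 − (-0.001040)/(-0.211100) = 0.445073

0.4451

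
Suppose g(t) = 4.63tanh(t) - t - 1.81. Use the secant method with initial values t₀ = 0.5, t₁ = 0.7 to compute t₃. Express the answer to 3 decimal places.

0.567

g(0.5) = -0.17040, g(0.7) = 0.28822
t₂ = 0.70000 − 0.28822·(0.70000 − 0.50000) / (0.28822 − (-0.17040)) = 0.70000 − (0.05764)/(0.45862) = 0.57431
g(0.57431) = 0.01642
t₃ = 0.57431 − 0.01642·(0.57431 − 0.70000) / (0.01642 − 0.28822) = 0.57431 − (-0.00206)/(-0.27180) = 0.56671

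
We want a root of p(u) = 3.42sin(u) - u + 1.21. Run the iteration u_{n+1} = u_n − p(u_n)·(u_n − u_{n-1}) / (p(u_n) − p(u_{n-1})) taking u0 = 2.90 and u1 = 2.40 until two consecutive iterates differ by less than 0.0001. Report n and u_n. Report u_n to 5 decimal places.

p(2.90) = -0.8717673, p(2.40) = 1.1200841
u2 = 2.4000000 − 1.1200841·(-0.5000000)/(1.9918514) = 2.6811666;  |Δ| = 0.2811666
p(2.6811666) = 0.0484415
u3 = 2.6811666 − 0.0484415·(0.2811666)/(-1.0716426) = 2.6938762;  |Δ| = 0.0127096
p(2.6938762) = -0.0033301
u4 = 2.6938762 − (-0.0033301)·(0.0127096)/(-0.0517716) = 2.6930587;  |Δ| = 0.0008175
p(2.6930587) = 0.0000073
u5 = 2.6930587 − 0.0000073·(-0.0008175)/(0.0033373) = 2.6930604;  |Δ| = 0.0000018
|u5 − u4| = 0.0000018 < 0.0001

n = 5, u_n = 2.69306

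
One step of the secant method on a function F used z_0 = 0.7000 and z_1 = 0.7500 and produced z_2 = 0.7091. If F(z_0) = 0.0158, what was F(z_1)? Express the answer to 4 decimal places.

-0.0710

The secant line through (0.7000, 0.0158) and (0.7500, F(z_1)) crosses zero at z_2 = 0.7091.
So (0.7000, 0.0158), (0.7500, F(z_1)), (0.7091, 0) are collinear:
F(z_1) = 0.0158 · (0.7500 − 0.7091) / (0.7000 − 0.7091) = 0.0158 · (0.040900)/(-0.009100) = -0.071013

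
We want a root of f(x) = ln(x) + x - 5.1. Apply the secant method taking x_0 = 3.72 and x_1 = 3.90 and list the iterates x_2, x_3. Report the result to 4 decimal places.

f(3.72) = -0.066276, f(3.90) = 0.160977
x_2 = 3.900000 − 0.160977·(3.900000 − 3.720000) / (0.160977 − (-0.066276)) = 3.900000 − (0.028976)/(0.227253) = 3.772495
f(3.772495) = 0.000232
x_3 = 3.772495 − 0.000232·(3.772495 − 3.900000) / (0.000232 − 0.160977) = 3.772495 − (-0.000030)/(-0.160744) = 3.772311

3.7725, 3.7723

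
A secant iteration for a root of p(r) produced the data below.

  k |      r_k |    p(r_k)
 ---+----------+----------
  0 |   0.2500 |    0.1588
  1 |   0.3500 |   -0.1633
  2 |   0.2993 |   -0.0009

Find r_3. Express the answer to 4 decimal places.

r_3 = 0.2993 − (-0.0009)·(0.2993 − 0.3500) / (-0.0009 − (-0.1633))
   = 0.2993 − (0.000046)/(0.162400) = 0.299019

0.2990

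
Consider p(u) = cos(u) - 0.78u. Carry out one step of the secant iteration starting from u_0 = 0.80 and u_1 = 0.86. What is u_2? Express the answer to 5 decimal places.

0.84790

p(0.80) = 0.0727067, p(0.86) = -0.0183625
u_2 = 0.8600000 − (-0.0183625)·(0.8600000 − 0.8000000) / (-0.0183625 − 0.0727067) = 0.8600000 − (-0.0011018)/(-0.0910692) = 0.8479020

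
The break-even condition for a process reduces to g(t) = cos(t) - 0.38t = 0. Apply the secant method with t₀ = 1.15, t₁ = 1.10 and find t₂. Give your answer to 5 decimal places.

g(1.15) = -0.0285126, g(1.10) = 0.0355961
t₂ = 1.1000000 − 0.0355961·(1.1000000 − 1.1500000) / (0.0355961 − (-0.0285126)) = 1.1000000 − (-0.0017798)/(0.0641087) = 1.1277623

1.12776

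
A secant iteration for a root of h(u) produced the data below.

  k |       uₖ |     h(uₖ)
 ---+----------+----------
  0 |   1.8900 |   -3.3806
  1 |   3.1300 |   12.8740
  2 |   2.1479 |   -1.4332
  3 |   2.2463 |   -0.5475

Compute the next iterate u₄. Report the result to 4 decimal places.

u₄ = 2.2463 − (-0.5475)·(2.2463 − 2.1479) / (-0.5475 − (-1.4332))
   = 2.2463 − (-0.053874)/(0.885700) = 2.307126

2.3071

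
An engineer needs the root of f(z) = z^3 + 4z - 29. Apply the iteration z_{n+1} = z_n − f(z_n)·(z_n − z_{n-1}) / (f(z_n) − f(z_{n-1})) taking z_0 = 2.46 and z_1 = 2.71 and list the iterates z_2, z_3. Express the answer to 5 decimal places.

2.63758, 2.64153

f(2.46) = -4.2730640, f(2.71) = 1.7425110
z_2 = 2.7100000 − 1.7425110·(2.7100000 − 2.4600000) / (1.7425110 − (-4.2730640)) = 2.7100000 − (0.4356278)/(6.0155750) = 2.6375834
f(2.6375834) = -0.1004054
z_3 = 2.6375834 − (-0.1004054)·(2.6375834 − 2.7100000) / (-0.1004054 − 1.7425110) = 2.6375834 − (0.0072710)/(-1.8429164) = 2.6415287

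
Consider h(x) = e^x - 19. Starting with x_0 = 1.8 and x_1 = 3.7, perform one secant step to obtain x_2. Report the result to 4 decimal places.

h(1.8) = -12.950353, h(3.7) = 21.447304
x_2 = 3.700000 − 21.447304·(3.700000 − 1.800000) / (21.447304 − (-12.950353)) = 3.700000 − (40.749878)/(34.397657) = 2.515330

2.5153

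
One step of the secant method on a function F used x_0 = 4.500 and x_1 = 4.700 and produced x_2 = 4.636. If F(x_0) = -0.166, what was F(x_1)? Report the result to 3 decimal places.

0.078

The secant line through (4.500, -0.166) and (4.700, F(x_1)) crosses zero at x_2 = 4.636.
So (4.500, -0.166), (4.700, F(x_1)), (4.636, 0) are collinear:
F(x_1) = -0.166 · (4.700 − 4.636) / (4.500 − 4.636) = -0.166 · (0.06400)/(-0.13600) = 0.07812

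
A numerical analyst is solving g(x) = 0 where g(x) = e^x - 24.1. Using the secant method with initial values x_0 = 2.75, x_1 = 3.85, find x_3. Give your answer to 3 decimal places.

3.141

g(2.75) = -8.45737, g(3.85) = 22.89306
x_2 = 3.85000 − 22.89306·(3.85000 − 2.75000) / (22.89306 − (-8.45737)) = 3.85000 − (25.18237)/(31.35043) = 3.04675
g(3.04675) = -3.05326
x_3 = 3.04675 − (-3.05326)·(3.04675 − 3.85000) / (-3.05326 − 22.89306) = 3.04675 − (2.45254)/(-25.94632) = 3.14127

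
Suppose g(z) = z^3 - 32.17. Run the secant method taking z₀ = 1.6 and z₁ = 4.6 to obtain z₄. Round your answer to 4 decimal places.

g(1.6) = -28.074000, g(4.6) = 65.166000
z₂ = 4.600000 − 65.166000·(4.600000 − 1.600000) / (65.166000 − (-28.074000)) = 4.600000 − (195.498000)/(93.240000) = 2.503282
g(2.503282) = -16.483384
z₃ = 2.503282 − (-16.483384)·(2.503282 − 4.600000) / (-16.483384 − 65.166000) = 2.503282 − (34.561011)/(-81.649384) = 2.926567
g(2.926567) = -7.104543
z₄ = 2.926567 − (-7.104543)·(2.926567 − 2.503282) / (-7.104543 − (-16.483384)) = 2.926567 − (-3.007251)/(9.378842) = 3.247210

3.2472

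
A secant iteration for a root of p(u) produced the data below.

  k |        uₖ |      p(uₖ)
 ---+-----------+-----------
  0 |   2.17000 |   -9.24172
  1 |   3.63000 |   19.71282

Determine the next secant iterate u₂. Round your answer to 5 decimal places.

2.63600

u₂ = 3.63000 − 19.71282·(3.63000 − 2.17000) / (19.71282 − (-9.24172))
   = 3.63000 − (28.7807172)/(28.9545400) = 2.6360033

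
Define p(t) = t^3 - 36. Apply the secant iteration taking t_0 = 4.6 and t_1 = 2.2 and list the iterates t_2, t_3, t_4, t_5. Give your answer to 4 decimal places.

2.9019, 3.4905, 3.2781, 3.3006

p(4.6) = 61.336000, p(2.2) = -25.352000
t_2 = 2.200000 − (-25.352000)·(2.200000 − 4.600000) / (-25.352000 − 61.336000) = 2.200000 − (60.844800)/(-86.688000) = 2.901883
p(2.901883) = -11.563471
t_3 = 2.901883 − (-11.563471)·(2.901883 − 2.200000) / (-11.563471 − (-25.352000)) = 2.901883 − (-8.116199)/(13.788529) = 3.490502
p(3.490502) = 6.526904
t_4 = 3.490502 − 6.526904·(3.490502 − 2.901883) / (6.526904 − (-11.563471)) = 3.490502 − (3.841864)/(18.090375) = 3.278132
p(3.278132) = -0.772715
t_5 = 3.278132 − (-0.772715)·(3.278132 − 3.490502) / (-0.772715 − 6.526904) = 3.278132 − (0.164102)/(-7.299619) = 3.300613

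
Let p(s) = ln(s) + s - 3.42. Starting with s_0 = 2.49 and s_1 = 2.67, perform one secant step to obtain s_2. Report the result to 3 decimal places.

2.503

p(2.49) = -0.01772, p(2.67) = 0.23208
s_2 = 2.67000 − 0.23208·(2.67000 − 2.49000) / (0.23208 − (-0.01772)) = 2.67000 − (0.04177)/(0.24980) = 2.50277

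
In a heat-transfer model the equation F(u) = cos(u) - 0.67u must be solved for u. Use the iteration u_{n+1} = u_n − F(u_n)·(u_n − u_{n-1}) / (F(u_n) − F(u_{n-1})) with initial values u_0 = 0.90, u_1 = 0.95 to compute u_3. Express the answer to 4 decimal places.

F(0.90) = 0.018610, F(0.95) = -0.054817
u_2 = 0.950000 − (-0.054817)·(0.950000 − 0.900000) / (-0.054817 − 0.018610) = 0.950000 − (-0.002741)/(-0.073427) = 0.912672
F(0.912672) = 0.000143
u_3 = 0.912672 − 0.000143·(0.912672 − 0.950000) / (0.000143 − (-0.054817)) = 0.912672 − (-0.000005)/(0.054960) = 0.912770

0.9128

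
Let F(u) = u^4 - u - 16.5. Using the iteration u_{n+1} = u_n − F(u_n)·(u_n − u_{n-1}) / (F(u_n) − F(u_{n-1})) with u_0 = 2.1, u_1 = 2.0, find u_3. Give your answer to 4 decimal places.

2.0761

F(2.1) = 0.848100, F(2.0) = -2.500000
u_2 = 2.000000 − (-2.500000)·(2.000000 − 2.100000) / (-2.500000 − 0.848100) = 2.000000 − (0.250000)/(-3.348100) = 2.074669
F(2.074669) = -0.048081
u_3 = 2.074669 − (-0.048081)·(2.074669 − 2.000000) / (-0.048081 − (-2.500000)) = 2.074669 − (-0.003590)/(2.451919) = 2.076133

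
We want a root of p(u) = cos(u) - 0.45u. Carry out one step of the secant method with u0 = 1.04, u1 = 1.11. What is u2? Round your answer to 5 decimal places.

1.06875

p(1.04) = 0.0382203, p(1.11) = -0.0548385
u2 = 1.1100000 − (-0.0548385)·(1.1100000 − 1.0400000) / (-0.0548385 − 0.0382203) = 1.1100000 − (-0.0038387)/(-0.0930587) = 1.0687498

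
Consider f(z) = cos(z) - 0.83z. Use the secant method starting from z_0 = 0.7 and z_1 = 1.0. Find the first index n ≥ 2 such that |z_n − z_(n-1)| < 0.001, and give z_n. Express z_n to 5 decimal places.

f(0.7) = 0.1838422, f(1.0) = -0.2896977
z_2 = 1.0000000 − (-0.2896977)·(0.3000000)/(-0.4735399) = 0.8164689;  |Δ| = 0.1835311
f(0.8164689) = 0.0071296
z_3 = 0.8164689 − 0.0071296·(-0.1835311)/(0.2968272) = 0.8208771;  |Δ| = 0.0044083
f(0.8208771) = 0.0002516
z_4 = 0.8208771 − 0.0002516·(0.0044083)/(-0.0068780) = 0.8210384;  |Δ| = 0.0001613
|z_4 − z_3| = 0.0001613 < 0.001

n = 4, z_n = 0.82104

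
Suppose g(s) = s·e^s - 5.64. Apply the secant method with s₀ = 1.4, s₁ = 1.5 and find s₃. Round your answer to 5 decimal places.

1.39618

g(1.4) = 0.0372800, g(1.5) = 1.0825336
s₂ = 1.5000000 − 1.0825336·(1.5000000 − 1.4000000) / (1.0825336 − 0.0372800) = 1.5000000 − (0.1082534)/(1.0452537) = 1.3964334
g(1.3964334) = 0.0026557
s₃ = 1.3964334 − 0.0026557·(1.3964334 − 1.5000000) / (0.0026557 − 1.0825336) = 1.3964334 − (-0.0002750)/(-1.0798779) = 1.3961787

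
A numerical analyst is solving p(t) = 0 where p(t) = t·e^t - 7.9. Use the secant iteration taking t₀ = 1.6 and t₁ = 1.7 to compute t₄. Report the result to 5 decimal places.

p(1.6) = 0.0248519, p(1.7) = 1.4057106
t₂ = 1.7000000 − 1.4057106·(1.7000000 − 1.6000000) / (1.4057106 − 0.0248519) = 1.7000000 − (0.1405711)/(1.3808587) = 1.5982003
p(1.5982003) = 0.0017039
t₃ = 1.5982003 − 0.0017039·(1.5982003 − 1.7000000) / (0.0017039 − 1.4057106) = 1.5982003 − (-0.0001735)/(-1.4040067) = 1.5980767
p(1.5980767) = 0.0001170
t₄ = 1.5980767 − 0.0001170·(1.5980767 − 1.5982003) / (0.0001170 − 0.0017039) = 1.5980767 − (0.0000000)/(-0.0015869) = 1.5980676

1.59807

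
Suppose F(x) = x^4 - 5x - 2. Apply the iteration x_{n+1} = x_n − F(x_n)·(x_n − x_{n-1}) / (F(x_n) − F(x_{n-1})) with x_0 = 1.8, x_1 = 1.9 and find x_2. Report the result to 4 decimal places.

1.8247

F(1.8) = -0.502400, F(1.9) = 1.532100
x_2 = 1.900000 − 1.532100·(1.900000 − 1.800000) / (1.532100 − (-0.502400)) = 1.900000 − (0.153210)/(2.034500) = 1.824694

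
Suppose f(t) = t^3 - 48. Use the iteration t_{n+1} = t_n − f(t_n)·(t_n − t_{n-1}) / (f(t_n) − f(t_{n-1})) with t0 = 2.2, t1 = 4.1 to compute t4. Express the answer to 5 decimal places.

f(2.2) = -37.3520000, f(4.1) = 20.9210000
t2 = 4.1000000 − 20.9210000·(4.1000000 − 2.2000000) / (20.9210000 − (-37.3520000)) = 4.1000000 − (39.7499000)/(58.2730000) = 3.4178676
f(3.4178676) = -8.0730888
t3 = 3.4178676 − (-8.0730888)·(3.4178676 − 4.1000000) / (-8.0730888 − 20.9210000) = 3.4178676 − (5.5069152)/(-28.9940888) = 3.6078000
f(3.6078000) = -1.0400798
t4 = 3.6078000 − (-1.0400798)·(3.6078000 − 3.4178676) / (-1.0400798 − (-8.0730888)) = 3.6078000 − (-0.1975448)/(7.0330090) = 3.6358882

3.63589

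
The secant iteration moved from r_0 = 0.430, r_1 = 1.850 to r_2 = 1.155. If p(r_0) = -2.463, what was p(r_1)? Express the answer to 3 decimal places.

2.361

The secant line through (0.430, -2.463) and (1.850, p(r_1)) crosses zero at r_2 = 1.155.
So (0.430, -2.463), (1.850, p(r_1)), (1.155, 0) are collinear:
p(r_1) = -2.463 · (1.850 − 1.155) / (0.430 − 1.155) = -2.463 · (0.69500)/(-0.72500) = 2.36108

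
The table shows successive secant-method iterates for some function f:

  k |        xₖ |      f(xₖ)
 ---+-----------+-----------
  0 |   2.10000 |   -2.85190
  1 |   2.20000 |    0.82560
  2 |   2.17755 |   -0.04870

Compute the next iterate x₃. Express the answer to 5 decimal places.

x₃ = 2.17755 − (-0.04870)·(2.17755 − 2.20000) / (-0.04870 − 0.82560)
   = 2.17755 − (0.0010933)/(-0.8743000) = 2.1788005

2.17880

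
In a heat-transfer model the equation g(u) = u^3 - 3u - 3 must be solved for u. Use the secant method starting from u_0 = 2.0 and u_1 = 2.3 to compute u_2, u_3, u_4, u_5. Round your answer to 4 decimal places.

2.0918, 2.1025, 2.1038, 2.1038

g(2.0) = -1.000000, g(2.3) = 2.267000
u_2 = 2.300000 − 2.267000·(2.300000 − 2.000000) / (2.267000 − (-1.000000)) = 2.300000 − (0.680100)/(3.267000) = 2.091827
g(2.091827) = -0.122186
u_3 = 2.091827 − (-0.122186)·(2.091827 − 2.300000) / (-0.122186 − 2.267000) = 2.091827 − (0.025436)/(-2.389186) = 2.102474
g(2.102474) = -0.013657
u_4 = 2.102474 − (-0.013657)·(2.102474 − 2.091827) / (-0.013657 − (-0.122186)) = 2.102474 − (-0.000145)/(0.108529) = 2.103813
g(2.103813) = 0.000101
u_5 = 2.103813 − 0.000101·(2.103813 − 2.102474) / (0.000101 − (-0.013657)) = 2.103813 − (0.000000)/(0.013758) = 2.103803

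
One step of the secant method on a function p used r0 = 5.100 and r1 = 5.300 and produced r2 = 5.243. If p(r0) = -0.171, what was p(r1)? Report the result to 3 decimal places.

The secant line through (5.100, -0.171) and (5.300, p(r1)) crosses zero at r2 = 5.243.
So (5.100, -0.171), (5.300, p(r1)), (5.243, 0) are collinear:
p(r1) = -0.171 · (5.300 − 5.243) / (5.100 − 5.243) = -0.171 · (0.05700)/(-0.14300) = 0.06816

0.068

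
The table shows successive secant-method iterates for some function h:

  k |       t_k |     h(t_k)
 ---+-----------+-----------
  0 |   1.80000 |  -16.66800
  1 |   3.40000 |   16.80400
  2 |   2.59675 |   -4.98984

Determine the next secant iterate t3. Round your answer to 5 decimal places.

t3 = 2.59675 − (-4.98984)·(2.59675 − 3.40000) / (-4.98984 − 16.80400)
   = 2.59675 − (4.0080890)/(-21.7938400) = 2.7806593

2.78066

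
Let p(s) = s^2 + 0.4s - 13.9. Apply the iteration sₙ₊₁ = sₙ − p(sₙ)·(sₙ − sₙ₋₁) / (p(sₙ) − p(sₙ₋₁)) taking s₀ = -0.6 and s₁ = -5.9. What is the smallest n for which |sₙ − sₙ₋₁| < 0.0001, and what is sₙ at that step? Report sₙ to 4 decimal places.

n = 7, sₙ = -3.9336

p(-0.6) = -13.780000, p(-5.9) = 18.550000
s₂ = -5.900000 − 18.550000·(-5.300000)/(32.330000) = -2.859016;  |Δ| = 3.040984
p(-2.859016) = -6.869632
s₃ = -2.859016 − (-6.869632)·(3.040984)/(-25.419632) = -3.680839;  |Δ| = 0.821823
p(-3.680839) = -1.823757
s₄ = -3.680839 − (-1.823757)·(-0.821823)/(5.045875) = -3.977875;  |Δ| = 0.297036
p(-3.977875) = 0.332341
s₅ = -3.977875 − 0.332341·(-0.297036)/(2.156098) = -3.932090;  |Δ| = 0.045785
p(-3.932090) = -0.011504
s₆ = -3.932090 − (-0.011504)·(0.045785)/(-0.343845) = -3.933622;  |Δ| = 0.001532
p(-3.933622) = -0.000068
s₇ = -3.933622 − (-0.000068)·(-0.001532)/(0.011436) = -3.933631;  |Δ| = 0.000009
|s₇ − s₆| = 0.000009 < 0.0001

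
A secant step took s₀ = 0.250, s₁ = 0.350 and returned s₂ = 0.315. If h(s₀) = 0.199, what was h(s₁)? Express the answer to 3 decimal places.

The secant line through (0.250, 0.199) and (0.350, h(s₁)) crosses zero at s₂ = 0.315.
So (0.250, 0.199), (0.350, h(s₁)), (0.315, 0) are collinear:
h(s₁) = 0.199 · (0.350 − 0.315) / (0.250 − 0.315) = 0.199 · (0.03500)/(-0.06500) = -0.10715

-0.107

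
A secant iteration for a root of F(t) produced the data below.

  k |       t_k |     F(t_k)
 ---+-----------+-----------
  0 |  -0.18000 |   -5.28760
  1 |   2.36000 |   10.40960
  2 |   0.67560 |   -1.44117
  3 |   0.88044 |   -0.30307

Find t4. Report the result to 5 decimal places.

0.93499

t4 = 0.88044 − (-0.30307)·(0.88044 − 0.67560) / (-0.30307 − (-1.44117))
   = 0.88044 − (-0.0620809)/(1.1381000) = 0.9349878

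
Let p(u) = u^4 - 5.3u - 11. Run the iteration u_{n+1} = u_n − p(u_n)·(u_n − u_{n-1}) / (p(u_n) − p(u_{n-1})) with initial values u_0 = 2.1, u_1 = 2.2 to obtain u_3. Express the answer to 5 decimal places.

2.17911

p(2.1) = -2.6819000, p(2.2) = 0.7656000
u_2 = 2.2000000 − 0.7656000·(2.2000000 − 2.1000000) / (0.7656000 − (-2.6819000)) = 2.2000000 − (0.0765600)/(3.4475000) = 2.1777926
p(2.1777926) = -0.0483328
u_3 = 2.1777926 − (-0.0483328)·(2.1777926 − 2.2000000) / (-0.0483328 − 0.7656000) = 2.1777926 − (0.0010733)/(-0.8139328) = 2.1791113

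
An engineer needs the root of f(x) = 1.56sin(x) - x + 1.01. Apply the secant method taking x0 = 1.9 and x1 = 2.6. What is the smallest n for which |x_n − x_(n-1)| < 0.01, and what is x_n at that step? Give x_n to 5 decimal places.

f(1.9) = 0.5862281, f(2.6) = -0.7858179
x2 = 2.6000000 − (-0.7858179)·(0.7000000)/(-1.3720460) = 2.1990860;  |Δ| = 0.4009140
f(2.1990860) = 0.0730070
x3 = 2.1990860 − 0.0730070·(-0.4009140)/(0.8588249) = 2.2331669;  |Δ| = 0.0340809
f(2.2331669) = 0.0069502
x4 = 2.2331669 − 0.0069502·(0.0340809)/(-0.0660569) = 2.2367527;  |Δ| = 0.0035858
|x4 − x3| = 0.0035858 < 0.01

n = 4, x_n = 2.23675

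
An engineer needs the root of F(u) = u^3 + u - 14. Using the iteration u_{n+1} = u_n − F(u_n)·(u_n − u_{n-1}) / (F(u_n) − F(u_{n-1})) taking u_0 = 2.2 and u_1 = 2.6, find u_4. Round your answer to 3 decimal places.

2.272

F(2.2) = -1.15200, F(2.6) = 6.17600
u_2 = 2.60000 − 6.17600·(2.60000 − 2.20000) / (6.17600 − (-1.15200)) = 2.60000 − (2.47040)/(7.32800) = 2.26288
F(2.26288) = -0.14972
u_3 = 2.26288 − (-0.14972)·(2.26288 − 2.60000) / (-0.14972 − 6.17600) = 2.26288 − (0.05047)/(-6.32572) = 2.27086
F(2.27086) = -0.01874
u_4 = 2.27086 − (-0.01874)·(2.27086 − 2.26288) / (-0.01874 − (-0.14972)) = 2.27086 − (-0.00015)/(0.13099) = 2.27200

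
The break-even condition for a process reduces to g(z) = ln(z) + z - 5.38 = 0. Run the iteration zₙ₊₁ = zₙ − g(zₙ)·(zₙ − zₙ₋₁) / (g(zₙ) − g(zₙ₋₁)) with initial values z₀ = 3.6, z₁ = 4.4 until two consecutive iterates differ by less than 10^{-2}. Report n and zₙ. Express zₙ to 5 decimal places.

n = 3, zₙ = 3.99493

g(3.6) = -0.4990662, g(4.4) = 0.5016045
z₂ = 4.4000000 − 0.5016045·(0.8000000)/(1.0006707) = 3.9989853;  |Δ| = 0.4010147
g(3.9989853) = 0.0050260
z₃ = 3.9989853 − 0.0050260·(-0.4010147)/(-0.4965786) = 3.9949266;  |Δ| = 0.0040588
|z₃ − z₂| = 0.0040588 < 10^{-2}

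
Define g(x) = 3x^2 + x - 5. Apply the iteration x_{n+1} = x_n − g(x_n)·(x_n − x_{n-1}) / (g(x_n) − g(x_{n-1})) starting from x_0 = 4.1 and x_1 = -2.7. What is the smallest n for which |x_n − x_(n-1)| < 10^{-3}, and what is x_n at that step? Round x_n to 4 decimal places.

n = 8, x_n = -1.4684

g(4.1) = 49.530000, g(-2.7) = 14.170000
x_2 = -2.700000 − 14.170000·(-6.800000)/(-35.360000) = -5.425000;  |Δ| = 2.725000
g(-5.425000) = 77.866875
x_3 = -5.425000 − 77.866875·(-2.725000)/(63.696875) = -2.093797;  |Δ| = 3.331203
g(-2.093797) = 6.058158
x_4 = -2.093797 − 6.058158·(3.331203)/(-71.808717) = -1.812759;  |Δ| = 0.281038
g(-1.812759) = 3.045528
x_5 = -1.812759 − 3.045528·(0.281038)/(-3.012631) = -1.528653;  |Δ| = 0.284107
g(-1.528653) = 0.481683
x_6 = -1.528653 − 0.481683·(0.284107)/(-2.563844) = -1.475276;  |Δ| = 0.053377
g(-1.475276) = 0.054041
x_7 = -1.475276 − 0.054041·(0.053377)/(-0.427642) = -1.468531;  |Δ| = 0.006745
g(-1.468531) = 0.001217
x_8 = -1.468531 − 0.001217·(0.006745)/(-0.052825) = -1.468375;  |Δ| = 0.000155
|x_8 − x_7| = 0.000155 < 10^{-3}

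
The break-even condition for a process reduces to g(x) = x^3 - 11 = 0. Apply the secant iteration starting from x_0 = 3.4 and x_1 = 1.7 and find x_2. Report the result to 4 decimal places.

g(3.4) = 28.304000, g(1.7) = -6.087000
x_2 = 1.700000 − (-6.087000)·(1.700000 − 3.400000) / (-6.087000 − 28.304000) = 1.700000 − (10.347900)/(-34.391000) = 2.000890

2.0009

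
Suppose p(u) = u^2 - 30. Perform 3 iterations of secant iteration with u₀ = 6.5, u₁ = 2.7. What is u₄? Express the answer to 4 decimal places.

p(6.5) = 12.250000, p(2.7) = -22.710000
u₂ = 2.700000 − (-22.710000)·(2.700000 − 6.500000) / (-22.710000 − 12.250000) = 2.700000 − (86.298000)/(-34.960000) = 5.168478
p(5.168478) = -3.286832
u₃ = 5.168478 − (-3.286832)·(5.168478 − 2.700000) / (-3.286832 − (-22.710000)) = 5.168478 − (-8.113474)/(19.423168) = 5.586200
p(5.586200) = 1.205628
u₄ = 5.586200 − 1.205628·(5.586200 − 5.168478) / (1.205628 − (-3.286832)) = 5.586200 − (0.503617)/(4.492460) = 5.474097

5.4741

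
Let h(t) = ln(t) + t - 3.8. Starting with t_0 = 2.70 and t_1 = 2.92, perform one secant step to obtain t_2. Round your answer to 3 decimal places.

h(2.70) = -0.10675, h(2.92) = 0.19158
t_2 = 2.92000 − 0.19158·(2.92000 − 2.70000) / (0.19158 − (-0.10675)) = 2.92000 − (0.04215)/(0.29833) = 2.77872

2.779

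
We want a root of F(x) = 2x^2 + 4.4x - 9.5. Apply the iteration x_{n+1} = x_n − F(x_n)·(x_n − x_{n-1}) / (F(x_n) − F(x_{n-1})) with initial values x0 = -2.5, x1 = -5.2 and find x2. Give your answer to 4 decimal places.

-3.2273

F(-2.5) = -8.000000, F(-5.2) = 21.700000
x2 = -5.200000 − 21.700000·(-5.200000 − (-2.500000)) / (21.700000 − (-8.000000)) = -5.200000 − (-58.590000)/(29.700000) = -3.227273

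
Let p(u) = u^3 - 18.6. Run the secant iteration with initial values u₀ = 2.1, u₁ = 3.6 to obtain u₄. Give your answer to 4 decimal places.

p(2.1) = -9.339000, p(3.6) = 28.056000
u₂ = 3.600000 − 28.056000·(3.600000 − 2.100000) / (28.056000 − (-9.339000)) = 3.600000 − (42.084000)/(37.395000) = 2.474609
p(2.474609) = -3.446264
u₃ = 2.474609 − (-3.446264)·(2.474609 − 3.600000) / (-3.446264 − 28.056000) = 2.474609 − (3.878395)/(-31.502264) = 2.597724
p(2.597724) = -1.070123
u₄ = 2.597724 − (-1.070123)·(2.597724 − 2.474609) / (-1.070123 − (-3.446264)) = 2.597724 − (-0.131748)/(2.376141) = 2.653170

2.6532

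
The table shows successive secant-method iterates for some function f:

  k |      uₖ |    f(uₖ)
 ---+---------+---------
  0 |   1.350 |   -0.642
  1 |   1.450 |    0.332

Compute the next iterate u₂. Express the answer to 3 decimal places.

1.416

u₂ = 1.450 − 0.332·(1.450 − 1.350) / (0.332 − (-0.642))
   = 1.450 − (0.03320)/(0.97400) = 1.41591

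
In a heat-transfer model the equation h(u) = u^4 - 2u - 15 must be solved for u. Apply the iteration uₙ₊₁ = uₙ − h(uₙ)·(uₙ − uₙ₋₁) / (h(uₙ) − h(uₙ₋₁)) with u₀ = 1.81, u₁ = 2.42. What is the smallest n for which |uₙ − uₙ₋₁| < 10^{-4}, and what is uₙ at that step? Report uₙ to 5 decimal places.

n = 6, uₙ = 2.09288

h(1.81) = -7.8871688, h(2.42) = 14.4574210
u₂ = 2.4200000 − 14.4574210·(0.6100000)/(22.3445897) = 2.0253171;  |Δ| = 0.3946829
h(2.0253171) = -2.2249729
u₃ = 2.0253171 − (-2.2249729)·(-0.3946829)/(-16.6823938) = 2.0779570;  |Δ| = 0.0526398
h(2.0779570) = -0.5116086
u₄ = 2.0779570 − (-0.5116086)·(0.0526398)/(1.7133643) = 2.0936752;  |Δ| = 0.0157182
h(2.0936752) = 0.0275092
u₅ = 2.0936752 − 0.0275092·(0.0157182)/(0.5391178) = 2.0928731;  |Δ| = 0.0008020
h(2.0928731) = -0.0003130
u₆ = 2.0928731 − (-0.0003130)·(-0.0008020)/(-0.0278222) = 2.0928822;  |Δ| = 0.0000090
|u₆ − u₅| = 0.0000090 < 10^{-4}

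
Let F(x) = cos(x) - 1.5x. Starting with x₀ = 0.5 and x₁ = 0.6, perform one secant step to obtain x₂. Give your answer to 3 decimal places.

0.563

F(0.5) = 0.12758, F(0.6) = -0.07466
x₂ = 0.60000 − (-0.07466)·(0.60000 − 0.50000) / (-0.07466 − 0.12758) = 0.60000 − (-0.00747)/(-0.20225) = 0.56308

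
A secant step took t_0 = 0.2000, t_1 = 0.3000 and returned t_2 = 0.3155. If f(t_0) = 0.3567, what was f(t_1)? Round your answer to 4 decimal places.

0.0479

The secant line through (0.2000, 0.3567) and (0.3000, f(t_1)) crosses zero at t_2 = 0.3155.
So (0.2000, 0.3567), (0.3000, f(t_1)), (0.3155, 0) are collinear:
f(t_1) = 0.3567 · (0.3000 − 0.3155) / (0.2000 − 0.3155) = 0.3567 · (-0.015500)/(-0.115500) = 0.047869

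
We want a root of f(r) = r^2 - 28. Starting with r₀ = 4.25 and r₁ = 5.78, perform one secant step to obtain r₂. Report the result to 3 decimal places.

5.241

f(4.25) = -9.93750, f(5.78) = 5.40840
r₂ = 5.78000 − 5.40840·(5.78000 − 4.25000) / (5.40840 − (-9.93750)) = 5.78000 − (8.27485)/(15.34590) = 5.24078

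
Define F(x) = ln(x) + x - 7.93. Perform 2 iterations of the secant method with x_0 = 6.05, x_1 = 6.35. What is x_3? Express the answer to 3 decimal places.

F(6.05) = -0.07994, F(6.35) = 0.26845
x_2 = 6.35000 − 0.26845·(6.35000 − 6.05000) / (0.26845 − (-0.07994)) = 6.35000 − (0.08054)/(0.34840) = 6.11884
F(6.11884) = 0.00021
x_3 = 6.11884 − 0.00021·(6.11884 − 6.35000) / (0.00021 − 0.26845) = 6.11884 − (-0.00005)/(-0.26825) = 6.11866

6.119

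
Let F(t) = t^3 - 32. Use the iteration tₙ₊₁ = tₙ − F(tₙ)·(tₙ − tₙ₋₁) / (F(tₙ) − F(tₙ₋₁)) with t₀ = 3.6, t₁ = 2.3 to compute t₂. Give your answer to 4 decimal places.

F(3.6) = 14.656000, F(2.3) = -19.833000
t₂ = 2.300000 − (-19.833000)·(2.300000 − 3.600000) / (-19.833000 − 14.656000) = 2.300000 − (25.782900)/(-34.489000) = 3.047569

3.0476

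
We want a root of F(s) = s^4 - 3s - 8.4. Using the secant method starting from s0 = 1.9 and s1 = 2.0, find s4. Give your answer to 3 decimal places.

1.942

F(1.9) = -1.06790, F(2.0) = 1.60000
s2 = 2.00000 − 1.60000·(2.00000 − 1.90000) / (1.60000 − (-1.06790)) = 2.00000 − (0.16000)/(2.66790) = 1.94003
F(1.94003) = -0.05459
s3 = 1.94003 − (-0.05459)·(1.94003 − 2.00000) / (-0.05459 − 1.60000) = 1.94003 − (0.00327)/(-1.65459) = 1.94201
F(1.94201) = -0.00265
s4 = 1.94201 − (-0.00265)·(1.94201 − 1.94003) / (-0.00265 − (-0.05459)) = 1.94201 − (-0.00001)/(0.05194) = 1.94211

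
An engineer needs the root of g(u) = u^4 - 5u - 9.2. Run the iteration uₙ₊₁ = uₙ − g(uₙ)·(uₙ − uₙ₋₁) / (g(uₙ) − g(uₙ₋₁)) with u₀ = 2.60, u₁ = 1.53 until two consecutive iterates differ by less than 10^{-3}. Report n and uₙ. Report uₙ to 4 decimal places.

g(2.60) = 23.497600, g(1.53) = -11.370187
u₂ = 1.530000 − (-11.370187)·(-1.070000)/(-34.867787) = 1.878921;  |Δ| = 0.348921
g(1.878921) = -6.131277
u₃ = 1.878921 − (-6.131277)·(0.348921)/(5.238910) = 2.287275;  |Δ| = 0.408354
g(2.287275) = 6.733550
u₄ = 2.287275 − 6.733550·(0.408354)/(12.864827) = 2.073539;  |Δ| = 0.213736
g(2.073539) = -1.081433
u₅ = 2.073539 − (-1.081433)·(-0.213736)/(-7.814983) = 2.103116;  |Δ| = 0.029577
g(2.103116) = -0.151793
u₆ = 2.103116 − (-0.151793)·(0.029577)/(0.929640) = 2.107945;  |Δ| = 0.004829
g(2.107945) = 0.004375
u₇ = 2.107945 − 0.004375·(0.004829)/(0.156169) = 2.107810;  |Δ| = 0.000135
|u₇ − u₆| = 0.000135 < 10^{-3}

n = 7, uₙ = 2.1078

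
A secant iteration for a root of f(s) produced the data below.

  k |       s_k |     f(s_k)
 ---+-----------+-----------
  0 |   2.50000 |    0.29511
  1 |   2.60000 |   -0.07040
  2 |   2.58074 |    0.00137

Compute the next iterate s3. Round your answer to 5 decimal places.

s3 = 2.58074 − 0.00137·(2.58074 − 2.60000) / (0.00137 − (-0.07040))
   = 2.58074 − (-0.0000264)/(0.0717700) = 2.5811076

2.58111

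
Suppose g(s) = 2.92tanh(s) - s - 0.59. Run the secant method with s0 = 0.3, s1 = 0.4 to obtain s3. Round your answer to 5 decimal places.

g(0.3) = -0.0393672, g(0.4) = 0.1194510
s2 = 0.4000000 − 0.1194510·(0.4000000 − 0.3000000) / (0.1194510 − (-0.0393672)) = 0.4000000 − (0.0119451)/(0.1588181) = 0.3247876
g(0.3247876) = 0.0015944
s3 = 0.3247876 − 0.0015944·(0.3247876 − 0.4000000) / (0.0015944 − 0.1194510) = 0.3247876 − (-0.0001199)/(-0.1178566) = 0.3237701

0.32377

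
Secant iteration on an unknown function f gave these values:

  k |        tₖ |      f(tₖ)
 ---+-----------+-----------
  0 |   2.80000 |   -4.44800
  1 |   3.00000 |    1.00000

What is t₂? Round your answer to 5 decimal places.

t₂ = 3.00000 − 1.00000·(3.00000 − 2.80000) / (1.00000 − (-4.44800))
   = 3.00000 − (0.2000000)/(5.4480000) = 2.9632893

2.96329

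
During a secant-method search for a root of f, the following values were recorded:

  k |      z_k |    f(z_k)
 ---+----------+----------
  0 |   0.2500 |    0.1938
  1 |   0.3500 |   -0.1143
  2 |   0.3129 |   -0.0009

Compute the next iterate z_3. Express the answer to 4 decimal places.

0.3126

z_3 = 0.3129 − (-0.0009)·(0.3129 − 0.3500) / (-0.0009 − (-0.1143))
   = 0.3129 − (0.000033)/(0.113400) = 0.312606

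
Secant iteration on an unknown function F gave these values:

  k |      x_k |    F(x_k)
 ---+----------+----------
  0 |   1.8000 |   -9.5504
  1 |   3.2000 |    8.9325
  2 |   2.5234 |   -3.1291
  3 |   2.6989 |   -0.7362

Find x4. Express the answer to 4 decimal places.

x4 = 2.6989 − (-0.7362)·(2.6989 − 2.5234) / (-0.7362 − (-3.1291))
   = 2.6989 − (-0.129203)/(2.392900) = 2.752894

2.7529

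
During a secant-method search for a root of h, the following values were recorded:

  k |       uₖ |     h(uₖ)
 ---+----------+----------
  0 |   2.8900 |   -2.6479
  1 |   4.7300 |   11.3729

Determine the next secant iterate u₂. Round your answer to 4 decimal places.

3.2375

u₂ = 4.7300 − 11.3729·(4.7300 − 2.8900) / (11.3729 − (-2.6479))
   = 4.7300 − (20.926136)/(14.020800) = 3.237493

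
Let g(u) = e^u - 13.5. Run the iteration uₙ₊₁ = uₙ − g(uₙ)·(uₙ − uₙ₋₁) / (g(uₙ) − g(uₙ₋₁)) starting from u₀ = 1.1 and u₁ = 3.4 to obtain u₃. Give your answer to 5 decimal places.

g(1.1) = -10.4958340, g(3.4) = 16.4641000
u₂ = 3.4000000 − 16.4641000·(3.4000000 − 1.1000000) / (16.4641000 − (-10.4958340)) = 3.4000000 − (37.8674301)/(26.9599340) = 1.9954183
g(1.9954183) = -6.1447209
u₃ = 1.9954183 − (-6.1447209)·(1.9954183 − 3.4000000) / (-6.1447209 − 16.4641000) = 1.9954183 − (8.6307626)/(-22.6088210) = 2.3771614

2.37716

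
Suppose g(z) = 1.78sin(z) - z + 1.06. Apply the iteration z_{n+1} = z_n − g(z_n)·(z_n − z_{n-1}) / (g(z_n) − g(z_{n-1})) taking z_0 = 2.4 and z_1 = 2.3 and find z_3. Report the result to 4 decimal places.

g(2.4) = -0.137676, g(2.3) = 0.087355
z_2 = 2.300000 − 0.087355·(2.300000 − 2.400000) / (0.087355 − (-0.137676)) = 2.300000 − (-0.008736)/(0.225031) = 2.338819
g(2.338819) = 0.001509
z_3 = 2.338819 − 0.001509·(2.338819 − 2.300000) / (0.001509 − 0.087355) = 2.338819 − (0.000059)/(-0.085846) = 2.339502

2.3395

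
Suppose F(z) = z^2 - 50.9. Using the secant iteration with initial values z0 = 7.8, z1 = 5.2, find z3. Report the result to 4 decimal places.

7.1501

F(7.8) = 9.940000, F(5.2) = -23.860000
z2 = 5.200000 − (-23.860000)·(5.200000 − 7.800000) / (-23.860000 − 9.940000) = 5.200000 − (62.036000)/(-33.800000) = 7.035385
F(7.035385) = -1.403363
z3 = 7.035385 − (-1.403363)·(7.035385 − 5.200000) / (-1.403363 − (-23.860000)) = 7.035385 − (-2.575711)/(22.456637) = 7.150082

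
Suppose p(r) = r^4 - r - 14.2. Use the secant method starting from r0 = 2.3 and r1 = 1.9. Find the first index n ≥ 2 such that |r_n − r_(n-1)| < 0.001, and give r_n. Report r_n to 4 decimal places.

n = 5, r_n = 2.0064

p(2.3) = 11.484100, p(1.9) = -3.067900
r2 = 1.900000 − (-3.067900)·(-0.400000)/(-14.552000) = 1.984329;  |Δ| = 0.084329
p(1.984329) = -0.679929
r3 = 1.984329 − (-0.679929)·(0.084329)/(2.387971) = 2.008340;  |Δ| = 0.024011
p(2.008340) = 0.060228
r4 = 2.008340 − 0.060228·(0.024011)/(0.740156) = 2.006387;  |Δ| = 0.001954
p(2.006387) = -0.001034
r5 = 2.006387 − (-0.001034)·(-0.001954)/(-0.061262) = 2.006420;  |Δ| = 0.000033
|r5 − r4| = 0.000033 < 0.001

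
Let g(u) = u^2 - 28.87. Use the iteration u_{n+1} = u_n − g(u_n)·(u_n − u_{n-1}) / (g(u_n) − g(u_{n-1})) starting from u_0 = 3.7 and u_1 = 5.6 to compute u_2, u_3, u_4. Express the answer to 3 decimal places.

g(3.7) = -15.18000, g(5.6) = 2.49000
u_2 = 5.60000 − 2.49000·(5.60000 − 3.70000) / (2.49000 − (-15.18000)) = 5.60000 − (4.73100)/(17.67000) = 5.33226
g(5.33226) = -0.43702
u_3 = 5.33226 − (-0.43702)·(5.33226 − 5.60000) / (-0.43702 − 2.49000) = 5.33226 − (0.11701)/(-2.92702) = 5.37223
g(5.37223) = -0.00911
u_4 = 5.37223 − (-0.00911)·(5.37223 − 5.33226) / (-0.00911 − (-0.43702)) = 5.37223 − (-0.00036)/(0.42792) = 5.37308

5.332, 5.372, 5.373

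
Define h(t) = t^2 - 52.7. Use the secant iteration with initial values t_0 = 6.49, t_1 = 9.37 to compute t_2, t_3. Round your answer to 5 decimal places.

h(6.49) = -10.5799000, h(9.37) = 35.0969000
t_2 = 9.3700000 − 35.0969000·(9.3700000 − 6.4900000) / (35.0969000 − (-10.5799000)) = 9.3700000 − (101.0790720)/(45.6768000) = 7.1570807
h(7.1570807) = -1.4761958
t_3 = 7.1570807 − (-1.4761958)·(7.1570807 − 9.3700000) / (-1.4761958 − 35.0969000) = 7.1570807 − (3.2667021)/(-36.5730958) = 7.2464005

7.15708, 7.24640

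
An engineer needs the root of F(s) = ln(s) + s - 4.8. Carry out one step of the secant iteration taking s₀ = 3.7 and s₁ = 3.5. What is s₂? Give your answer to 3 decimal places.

3.537

F(3.7) = 0.20833, F(3.5) = -0.04724
s₂ = 3.50000 − (-0.04724)·(3.50000 − 3.70000) / (-0.04724 − 0.20833) = 3.50000 − (0.00945)/(-0.25557) = 3.53697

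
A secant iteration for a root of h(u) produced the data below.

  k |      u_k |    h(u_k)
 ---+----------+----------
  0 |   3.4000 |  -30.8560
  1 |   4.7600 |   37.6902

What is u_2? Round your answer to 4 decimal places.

4.0122

u_2 = 4.7600 − 37.6902·(4.7600 − 3.4000) / (37.6902 − (-30.8560))
   = 4.7600 − (51.258672)/(68.546200) = 4.012203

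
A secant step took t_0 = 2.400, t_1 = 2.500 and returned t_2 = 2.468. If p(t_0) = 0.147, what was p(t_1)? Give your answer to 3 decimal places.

The secant line through (2.400, 0.147) and (2.500, p(t_1)) crosses zero at t_2 = 2.468.
So (2.400, 0.147), (2.500, p(t_1)), (2.468, 0) are collinear:
p(t_1) = 0.147 · (2.500 − 2.468) / (2.400 − 2.468) = 0.147 · (0.03200)/(-0.06800) = -0.06918

-0.069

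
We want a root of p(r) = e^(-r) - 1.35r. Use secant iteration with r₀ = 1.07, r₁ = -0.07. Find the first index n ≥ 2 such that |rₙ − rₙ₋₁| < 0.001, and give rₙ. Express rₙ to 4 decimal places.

p(1.07) = -1.101491, p(-0.07) = 1.167008
r₂ = -0.070000 − 1.167008·(-1.140000)/(2.268500) = 0.516462;  |Δ| = 0.586462
p(0.516462) = -0.100596
r₃ = 0.516462 − (-0.100596)·(0.586462)/(-1.267605) = 0.469921;  |Δ| = 0.046541
p(0.469921) = -0.009341
r₄ = 0.469921 − (-0.009341)·(-0.046541)/(0.091255) = 0.465157;  |Δ| = 0.004764
p(0.465157) = 0.000075
r₅ = 0.465157 − 0.000075·(-0.004764)/(0.009417) = 0.465195;  |Δ| = 0.000038
|r₅ − r₄| = 0.000038 < 0.001

n = 5, rₙ = 0.4652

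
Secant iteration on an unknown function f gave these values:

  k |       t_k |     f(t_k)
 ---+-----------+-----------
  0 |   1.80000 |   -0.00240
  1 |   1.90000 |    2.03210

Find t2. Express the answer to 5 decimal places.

t2 = 1.90000 − 2.03210·(1.90000 − 1.80000) / (2.03210 − (-0.00240))
   = 1.90000 − (0.2032100)/(2.0345000) = 1.8001180

1.80012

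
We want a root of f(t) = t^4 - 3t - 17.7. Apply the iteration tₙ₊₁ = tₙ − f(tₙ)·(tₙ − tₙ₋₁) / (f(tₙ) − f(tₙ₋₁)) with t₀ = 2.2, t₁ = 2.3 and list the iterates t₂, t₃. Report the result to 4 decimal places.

2.2205, 2.2217

f(2.2) = -0.874400, f(2.3) = 3.384100
t₂ = 2.300000 − 3.384100·(2.300000 − 2.200000) / (3.384100 − (-0.874400)) = 2.300000 − (0.338410)/(4.258500) = 2.220533
f(2.220533) = -0.049136
t₃ = 2.220533 − (-0.049136)·(2.220533 − 2.300000) / (-0.049136 − 3.384100) = 2.220533 − (0.003905)/(-3.433236) = 2.221670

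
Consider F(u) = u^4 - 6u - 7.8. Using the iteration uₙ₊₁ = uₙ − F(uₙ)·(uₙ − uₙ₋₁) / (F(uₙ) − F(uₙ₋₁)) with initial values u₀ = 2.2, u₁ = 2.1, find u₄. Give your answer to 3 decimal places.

2.130

F(2.2) = 2.42560, F(2.1) = -0.95190
u₂ = 2.10000 − (-0.95190)·(2.10000 − 2.20000) / (-0.95190 − 2.42560) = 2.10000 − (0.09519)/(-3.37750) = 2.12818
F(2.12818) = -0.05576
u₃ = 2.12818 − (-0.05576)·(2.12818 − 2.10000) / (-0.05576 − (-0.95190)) = 2.12818 − (-0.00157)/(0.89614) = 2.12994
F(2.12994) = 0.00141
u₄ = 2.12994 − 0.00141·(2.12994 − 2.12818) / (0.00141 − (-0.05576)) = 2.12994 − (0.00000)/(0.05718) = 2.12989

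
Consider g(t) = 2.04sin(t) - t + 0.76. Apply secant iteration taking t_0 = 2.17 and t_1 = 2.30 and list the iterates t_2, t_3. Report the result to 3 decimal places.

2.292, 2.292

g(2.17) = 0.27460, g(2.30) = -0.01876
t_2 = 2.30000 − (-0.01876)·(2.30000 − 2.17000) / (-0.01876 − 0.27460) = 2.30000 − (-0.00244)/(-0.29336) = 2.29169
g(2.29169) = 0.00080
t_3 = 2.29169 − 0.00080·(2.29169 − 2.30000) / (0.00080 − (-0.01876)) = 2.29169 − (-0.00001)/(0.01956) = 2.29203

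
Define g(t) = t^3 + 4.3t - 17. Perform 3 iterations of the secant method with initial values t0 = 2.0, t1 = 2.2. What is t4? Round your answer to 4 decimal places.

2.0243

g(2.0) = -0.400000, g(2.2) = 3.108000
t2 = 2.200000 − 3.108000·(2.200000 − 2.000000) / (3.108000 − (-0.400000)) = 2.200000 − (0.621600)/(3.508000) = 2.022805
g(2.022805) = -0.025146
t3 = 2.022805 − (-0.025146)·(2.022805 − 2.200000) / (-0.025146 − 3.108000) = 2.022805 − (0.004456)/(-3.133146) = 2.024227
g(2.024227) = -0.001562
t4 = 2.024227 − (-0.001562)·(2.024227 − 2.022805) / (-0.001562 − (-0.025146)) = 2.024227 − (-0.000002)/(0.023584) = 2.024321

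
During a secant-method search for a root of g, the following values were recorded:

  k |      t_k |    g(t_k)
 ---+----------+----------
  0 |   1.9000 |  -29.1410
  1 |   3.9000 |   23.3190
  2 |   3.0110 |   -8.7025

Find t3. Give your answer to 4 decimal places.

3.2526

t3 = 3.0110 − (-8.7025)·(3.0110 − 3.9000) / (-8.7025 − 23.3190)
   = 3.0110 − (7.736522)/(-32.021500) = 3.252604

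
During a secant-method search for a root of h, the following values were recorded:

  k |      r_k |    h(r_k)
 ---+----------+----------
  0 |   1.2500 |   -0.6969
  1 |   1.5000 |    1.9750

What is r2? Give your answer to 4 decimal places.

r2 = 1.5000 − 1.9750·(1.5000 − 1.2500) / (1.9750 − (-0.6969))
   = 1.5000 − (0.493750)/(2.671900) = 1.315206

1.3152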